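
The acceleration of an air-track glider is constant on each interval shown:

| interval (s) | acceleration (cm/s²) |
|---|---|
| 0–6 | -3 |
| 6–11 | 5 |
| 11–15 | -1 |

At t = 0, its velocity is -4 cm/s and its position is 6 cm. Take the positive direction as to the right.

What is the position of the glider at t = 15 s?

On each constant-a segment, Δv = aΔt and Δx = v₀Δt + ½aΔt²; chain segment to segment.
0–6 s: v starts -4 cm/s; Δx = -4·6 + ½·-3·6² = -78 cm; v ends -22 cm/s.
6–11 s: v starts -22 cm/s; Δx = -22·5 + ½·5·5² = -47.5 cm; v ends 3 cm/s.
11–15 s: v starts 3 cm/s; Δx = 3·4 + ½·-1·4² = 4 cm; v ends -1 cm/s.
x(15) = 6 + Σ Δx = -115.5 cm.

-115.5 cm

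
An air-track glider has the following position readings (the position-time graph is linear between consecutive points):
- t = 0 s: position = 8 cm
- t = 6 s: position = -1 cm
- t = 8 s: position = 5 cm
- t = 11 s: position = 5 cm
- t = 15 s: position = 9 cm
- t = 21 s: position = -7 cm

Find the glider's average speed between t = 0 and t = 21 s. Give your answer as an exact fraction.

Average speed = (total path length)/(elapsed time); on a piecewise-linear x-t graph the path length is Σ|Δx|.
0–6 s: |Δx| = |-1 − 8| = 9 cm
6–8 s: |Δx| = |5 − -1| = 6 cm
8–11 s: |Δx| = |5 − 5| = 0 cm
11–15 s: |Δx| = |9 − 5| = 4 cm
15–21 s: |Δx| = |-7 − 9| = 16 cm
Total path = 35 cm; average speed = 35/21 = 5/3 cm/s.

5/3 cm/s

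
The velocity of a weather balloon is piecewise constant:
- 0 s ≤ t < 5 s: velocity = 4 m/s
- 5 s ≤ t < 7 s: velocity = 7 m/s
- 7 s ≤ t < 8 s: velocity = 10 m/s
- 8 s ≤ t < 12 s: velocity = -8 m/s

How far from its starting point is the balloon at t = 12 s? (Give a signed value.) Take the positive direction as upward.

12 m

Displacement is the signed area under the v-t curve.
0–5 s: 4 × 5 = 20 m
5–7 s: 7 × 2 = 14 m
7–8 s: 10 × 1 = 10 m
8–12 s: -8 × 4 = -32 m
Net displacement = 12 m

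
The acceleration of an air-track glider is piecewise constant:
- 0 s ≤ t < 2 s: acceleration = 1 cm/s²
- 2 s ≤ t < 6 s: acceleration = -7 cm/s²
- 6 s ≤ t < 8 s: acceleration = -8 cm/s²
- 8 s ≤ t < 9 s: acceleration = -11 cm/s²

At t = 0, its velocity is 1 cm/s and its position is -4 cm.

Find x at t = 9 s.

-156.5 cm

On each constant-a segment, Δv = aΔt and Δx = v₀Δt + ½aΔt²; chain segment to segment.
0–2 s: v starts 1 cm/s; Δx = 1·2 + ½·1·2² = 4 cm; v ends 3 cm/s.
2–6 s: v starts 3 cm/s; Δx = 3·4 + ½·-7·4² = -44 cm; v ends -25 cm/s.
6–8 s: v starts -25 cm/s; Δx = -25·2 + ½·-8·2² = -66 cm; v ends -41 cm/s.
8–9 s: v starts -41 cm/s; Δx = -41·1 + ½·-11·1² = -46.5 cm; v ends -52 cm/s.
x(9) = -4 + Σ Δx = -156.5 cm.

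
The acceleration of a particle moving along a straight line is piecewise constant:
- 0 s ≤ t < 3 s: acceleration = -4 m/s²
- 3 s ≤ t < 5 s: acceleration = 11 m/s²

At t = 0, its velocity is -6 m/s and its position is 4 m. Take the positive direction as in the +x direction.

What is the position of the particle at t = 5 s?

-46 m

On each constant-a segment, Δv = aΔt and Δx = v₀Δt + ½aΔt²; chain segment to segment.
0–3 s: v starts -6 m/s; Δx = -6·3 + ½·-4·3² = -36 m; v ends -18 m/s.
3–5 s: v starts -18 m/s; Δx = -18·2 + ½·11·2² = -14 m; v ends 4 m/s.
x(5) = 4 + Σ Δx = -46 m.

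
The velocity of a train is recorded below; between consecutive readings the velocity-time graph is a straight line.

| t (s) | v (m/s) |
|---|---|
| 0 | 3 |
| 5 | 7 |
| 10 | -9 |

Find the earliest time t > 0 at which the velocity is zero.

v changes sign on 5–10 s (from 7 to -9); the graph is linear there, so v = 0 at t = 5 + (-7)·(10 − 5)/(-9 − 7) = 7.1875 s.

t = 7.1875 s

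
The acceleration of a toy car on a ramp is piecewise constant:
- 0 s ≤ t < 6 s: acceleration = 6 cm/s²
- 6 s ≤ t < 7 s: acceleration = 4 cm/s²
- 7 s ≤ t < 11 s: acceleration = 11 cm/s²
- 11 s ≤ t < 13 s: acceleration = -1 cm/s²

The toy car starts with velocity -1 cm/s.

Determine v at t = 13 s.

81 cm/s

Δv equals the area under the a-t graph; then v = v₀ + Δv.
0–6 s: 6 × 6 = 36 cm/s
6–7 s: 4 × 1 = 4 cm/s
7–11 s: 11 × 4 = 44 cm/s
11–13 s: -1 × 2 = -2 cm/s
Δv = 82 cm/s, so v(13) = -1 + (82) = 81 cm/s.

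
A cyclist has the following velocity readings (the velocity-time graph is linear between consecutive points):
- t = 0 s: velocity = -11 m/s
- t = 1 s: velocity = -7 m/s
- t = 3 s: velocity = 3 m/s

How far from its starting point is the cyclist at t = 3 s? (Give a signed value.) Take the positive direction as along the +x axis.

Net displacement equals the area under the velocity-time graph (areas below the axis count negative).
0–1 s: ½(-11 + -7)(1) = -9 m
1–3 s: ½(-7 + 3)(2) = -4 m
Net displacement = -13 m

-13 m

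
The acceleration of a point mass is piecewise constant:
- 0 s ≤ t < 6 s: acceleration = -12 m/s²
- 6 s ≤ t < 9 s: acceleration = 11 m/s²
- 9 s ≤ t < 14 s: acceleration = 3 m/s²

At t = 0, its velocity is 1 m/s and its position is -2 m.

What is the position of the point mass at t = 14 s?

-528 m

On each constant-a segment, Δv = aΔt and Δx = v₀Δt + ½aΔt²; chain segment to segment.
0–6 s: v starts 1 m/s; Δx = 1·6 + ½·-12·6² = -210 m; v ends -71 m/s.
6–9 s: v starts -71 m/s; Δx = -71·3 + ½·11·3² = -163.5 m; v ends -38 m/s.
9–14 s: v starts -38 m/s; Δx = -38·5 + ½·3·5² = -152.5 m; v ends -23 m/s.
x(14) = -2 + Σ Δx = -528 m.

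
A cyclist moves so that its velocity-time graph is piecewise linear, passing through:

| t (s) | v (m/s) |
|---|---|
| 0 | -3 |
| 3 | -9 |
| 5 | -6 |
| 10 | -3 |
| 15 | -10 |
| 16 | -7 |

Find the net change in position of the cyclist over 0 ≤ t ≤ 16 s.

-96.5 m

Displacement is the signed area under the v-t curve.
0–3 s: ½(-3 + -9)(3) = -18 m
3–5 s: ½(-9 + -6)(2) = -15 m
5–10 s: ½(-6 + -3)(5) = -22.5 m
10–15 s: ½(-3 + -10)(5) = -32.5 m
15–16 s: ½(-10 + -7)(1) = -8.5 m
Net displacement = -96.5 m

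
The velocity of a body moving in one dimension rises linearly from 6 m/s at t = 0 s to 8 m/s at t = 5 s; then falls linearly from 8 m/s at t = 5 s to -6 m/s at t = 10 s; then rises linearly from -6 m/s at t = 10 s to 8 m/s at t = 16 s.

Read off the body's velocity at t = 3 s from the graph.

On 0–5 s the graph is linear from 6 to 8 m/s: v(3) = 6 + (8 − 6)·(3 − 0)/(5 − 0) = 7.2 m/s.

7.2 m/s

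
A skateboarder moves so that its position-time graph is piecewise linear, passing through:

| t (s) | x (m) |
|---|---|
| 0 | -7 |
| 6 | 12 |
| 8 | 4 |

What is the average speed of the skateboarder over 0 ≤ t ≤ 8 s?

3.375 m/s

Average speed = (total path length)/(elapsed time); on a piecewise-linear x-t graph the path length is Σ|Δx|.
0–6 s: |Δx| = |12 − -7| = 19 m
6–8 s: |Δx| = |4 − 12| = 8 m
Total path = 27 m; average speed = 27/8 = 3.375 m/s.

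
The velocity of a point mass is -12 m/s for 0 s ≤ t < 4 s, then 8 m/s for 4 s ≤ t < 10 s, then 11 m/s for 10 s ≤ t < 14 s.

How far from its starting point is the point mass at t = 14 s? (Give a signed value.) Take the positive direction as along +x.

Net displacement equals the area under the velocity-time graph (areas below the axis count negative).
0–4 s: -12 × 4 = -48 m
4–10 s: 8 × 6 = 48 m
10–14 s: 11 × 4 = 44 m
Net displacement = 44 m

44 m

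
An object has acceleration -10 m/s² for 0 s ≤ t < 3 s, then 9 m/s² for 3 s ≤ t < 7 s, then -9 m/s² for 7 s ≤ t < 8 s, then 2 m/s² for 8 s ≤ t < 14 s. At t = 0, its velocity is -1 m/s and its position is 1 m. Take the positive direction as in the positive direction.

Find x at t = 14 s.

On each constant-a segment, Δv = aΔt and Δx = v₀Δt + ½aΔt²; chain segment to segment.
0–3 s: v starts -1 m/s; Δx = -1·3 + ½·-10·3² = -48 m; v ends -31 m/s.
3–7 s: v starts -31 m/s; Δx = -31·4 + ½·9·4² = -52 m; v ends 5 m/s.
7–8 s: v starts 5 m/s; Δx = 5·1 + ½·-9·1² = 0.5 m; v ends -4 m/s.
8–14 s: v starts -4 m/s; Δx = -4·6 + ½·2·6² = 12 m; v ends 8 m/s.
x(14) = 1 + Σ Δx = -86.5 m.

-86.5 m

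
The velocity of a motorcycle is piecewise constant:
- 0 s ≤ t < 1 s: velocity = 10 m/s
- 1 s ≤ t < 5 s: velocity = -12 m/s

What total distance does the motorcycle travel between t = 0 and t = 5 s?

58 m

Total distance travelled is ∫|v| dt — sum the magnitudes of each area piece.
0–1 s: |10| × 1 = 10 m
1–5 s: |-12| × 4 = 48 m
Total distance = 58 m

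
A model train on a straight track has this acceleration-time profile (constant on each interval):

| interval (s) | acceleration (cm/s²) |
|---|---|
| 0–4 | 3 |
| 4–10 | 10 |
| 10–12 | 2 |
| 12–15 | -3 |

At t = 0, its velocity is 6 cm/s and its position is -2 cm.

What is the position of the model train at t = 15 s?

726.5 cm

On each constant-a segment, Δv = aΔt and Δx = v₀Δt + ½aΔt²; chain segment to segment.
0–4 s: v starts 6 cm/s; Δx = 6·4 + ½·3·4² = 48 cm; v ends 18 cm/s.
4–10 s: v starts 18 cm/s; Δx = 18·6 + ½·10·6² = 288 cm; v ends 78 cm/s.
10–12 s: v starts 78 cm/s; Δx = 78·2 + ½·2·2² = 160 cm; v ends 82 cm/s.
12–15 s: v starts 82 cm/s; Δx = 82·3 + ½·-3·3² = 232.5 cm; v ends 73 cm/s.
x(15) = -2 + Σ Δx = 726.5 cm.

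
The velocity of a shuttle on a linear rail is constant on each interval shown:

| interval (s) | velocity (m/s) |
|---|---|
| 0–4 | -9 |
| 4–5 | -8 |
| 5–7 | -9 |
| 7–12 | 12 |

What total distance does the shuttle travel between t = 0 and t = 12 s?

122 m

Total distance travelled is ∫|v| dt — sum the magnitudes of each area piece.
0–4 s: |-9| × 4 = 36 m
4–5 s: |-8| × 1 = 8 m
5–7 s: |-9| × 2 = 18 m
7–12 s: |12| × 5 = 60 m
Total distance = 122 m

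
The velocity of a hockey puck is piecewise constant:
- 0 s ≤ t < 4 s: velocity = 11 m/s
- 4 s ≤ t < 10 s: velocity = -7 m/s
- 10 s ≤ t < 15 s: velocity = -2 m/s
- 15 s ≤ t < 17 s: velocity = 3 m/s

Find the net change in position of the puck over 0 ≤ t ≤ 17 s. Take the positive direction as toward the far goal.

-2 m

Displacement is the signed area under the v-t curve.
0–4 s: 11 × 4 = 44 m
4–10 s: -7 × 6 = -42 m
10–15 s: -2 × 5 = -10 m
15–17 s: 3 × 2 = 6 m
Net displacement = -2 m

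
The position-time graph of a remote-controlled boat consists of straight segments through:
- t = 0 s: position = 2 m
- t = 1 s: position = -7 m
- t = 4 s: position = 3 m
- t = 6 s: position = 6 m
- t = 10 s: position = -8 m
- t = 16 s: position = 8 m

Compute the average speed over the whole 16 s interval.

3.25 m/s

Average speed = (total path length)/(elapsed time); on a piecewise-linear x-t graph the path length is Σ|Δx|.
0–1 s: |Δx| = |-7 − 2| = 9 m
1–4 s: |Δx| = |3 − -7| = 10 m
4–6 s: |Δx| = |6 − 3| = 3 m
6–10 s: |Δx| = |-8 − 6| = 14 m
10–16 s: |Δx| = |8 − -8| = 16 m
Total path = 52 m; average speed = 52/16 = 3.25 m/s.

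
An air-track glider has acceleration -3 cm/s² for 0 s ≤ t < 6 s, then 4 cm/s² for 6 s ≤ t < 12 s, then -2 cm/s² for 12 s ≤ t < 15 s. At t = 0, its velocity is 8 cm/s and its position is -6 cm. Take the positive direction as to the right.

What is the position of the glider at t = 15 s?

On each constant-a segment, Δv = aΔt and Δx = v₀Δt + ½aΔt²; chain segment to segment.
0–6 s: v starts 8 cm/s; Δx = 8·6 + ½·-3·6² = -6 cm; v ends -10 cm/s.
6–12 s: v starts -10 cm/s; Δx = -10·6 + ½·4·6² = 12 cm; v ends 14 cm/s.
12–15 s: v starts 14 cm/s; Δx = 14·3 + ½·-2·3² = 33 cm; v ends 8 cm/s.
x(15) = -6 + Σ Δx = 33 cm.

33 cm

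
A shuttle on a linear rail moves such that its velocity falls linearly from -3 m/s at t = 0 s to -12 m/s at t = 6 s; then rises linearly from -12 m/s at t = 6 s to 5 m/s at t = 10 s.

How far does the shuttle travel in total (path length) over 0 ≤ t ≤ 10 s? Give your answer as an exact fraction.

Distance (not displacement) is the total path length: add the absolute areas under v-t.
0–6 s: |½(-3 + -12)(6)| = 45 m
6–10 s: v = 0 at t = 150/17 s; triangle areas 288/17 + 50/17 = 338/17 m
Total distance = 1103/17 m

1103/17 m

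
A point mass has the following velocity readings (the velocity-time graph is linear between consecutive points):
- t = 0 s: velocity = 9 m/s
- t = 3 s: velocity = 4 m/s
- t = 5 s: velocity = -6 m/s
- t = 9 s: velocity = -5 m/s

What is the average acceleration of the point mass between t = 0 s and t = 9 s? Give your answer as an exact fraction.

Average acceleration = Δv/Δt = (-5 − 9)/(9 − 0) = -14/9 m/s².

-14/9 m/s²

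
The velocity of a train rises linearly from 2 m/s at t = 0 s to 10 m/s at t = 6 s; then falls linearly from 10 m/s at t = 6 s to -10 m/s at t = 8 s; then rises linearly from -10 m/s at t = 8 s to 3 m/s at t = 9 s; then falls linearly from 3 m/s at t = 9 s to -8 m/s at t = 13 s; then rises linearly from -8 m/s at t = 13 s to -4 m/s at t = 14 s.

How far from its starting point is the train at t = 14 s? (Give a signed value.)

Net displacement equals the area under the velocity-time graph (areas below the axis count negative).
0–6 s: ½(2 + 10)(6) = 36 m
6–8 s: ½(10 + -10)(2) = 0 m
8–9 s: ½(-10 + 3)(1) = -3.5 m
9–13 s: ½(3 + -8)(4) = -10 m
13–14 s: ½(-8 + -4)(1) = -6 m
Net displacement = 16.5 m

16.5 m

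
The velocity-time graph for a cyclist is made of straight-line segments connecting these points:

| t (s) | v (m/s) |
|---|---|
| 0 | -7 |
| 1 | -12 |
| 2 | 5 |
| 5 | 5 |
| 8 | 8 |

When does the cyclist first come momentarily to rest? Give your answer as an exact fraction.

t = 29/17 s

v changes sign on 1–2 s (from -12 to 5); the graph is linear there, so v = 0 at t = 1 + (12)·(2 − 1)/(5 − -12) = 29/17 s.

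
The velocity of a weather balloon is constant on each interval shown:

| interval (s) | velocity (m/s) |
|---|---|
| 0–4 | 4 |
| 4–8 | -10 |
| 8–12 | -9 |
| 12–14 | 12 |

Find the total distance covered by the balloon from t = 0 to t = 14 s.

116 m

Distance (not displacement) is the total path length: add the absolute areas under v-t.
0–4 s: |4| × 4 = 16 m
4–8 s: |-10| × 4 = 40 m
8–12 s: |-9| × 4 = 36 m
12–14 s: |12| × 2 = 24 m
Total distance = 116 m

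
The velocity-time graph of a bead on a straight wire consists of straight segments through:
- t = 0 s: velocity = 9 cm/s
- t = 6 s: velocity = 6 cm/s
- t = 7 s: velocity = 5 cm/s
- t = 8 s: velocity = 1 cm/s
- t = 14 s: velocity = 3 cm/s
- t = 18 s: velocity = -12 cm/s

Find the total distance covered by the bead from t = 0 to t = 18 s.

Total distance travelled is ∫|v| dt — sum the magnitudes of each area piece.
0–6 s: |½(9 + 6)(6)| = 45 cm
6–7 s: |½(6 + 5)(1)| = 5.5 cm
7–8 s: |½(5 + 1)(1)| = 3 cm
8–14 s: |½(1 + 3)(6)| = 12 cm
14–18 s: v = 0 at t = 14.8 s; triangle areas 1.2 + 19.2 = 20.4 cm
Total distance = 85.9 cm

85.9 cm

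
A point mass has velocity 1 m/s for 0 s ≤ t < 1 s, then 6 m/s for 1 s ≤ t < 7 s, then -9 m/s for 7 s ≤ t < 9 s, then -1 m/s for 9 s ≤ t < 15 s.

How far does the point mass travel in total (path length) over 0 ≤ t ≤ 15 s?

Total distance travelled is ∫|v| dt — sum the magnitudes of each area piece.
0–1 s: |1| × 1 = 1 m
1–7 s: |6| × 6 = 36 m
7–9 s: |-9| × 2 = 18 m
9–15 s: |-1| × 6 = 6 m
Total distance = 61 m

61 m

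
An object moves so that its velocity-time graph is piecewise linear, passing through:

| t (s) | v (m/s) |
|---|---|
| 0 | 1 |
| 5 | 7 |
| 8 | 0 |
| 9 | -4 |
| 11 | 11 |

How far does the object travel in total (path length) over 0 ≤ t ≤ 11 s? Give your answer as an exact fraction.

Distance (not displacement) is the total path length: add the absolute areas under v-t.
0–5 s: |½(1 + 7)(5)| = 20 m
5–8 s: |½(7 + 0)(3)| = 10.5 m
8–9 s: |½(0 + -4)(1)| = 2 m
9–11 s: v = 0 at t = 143/15 s; triangle areas 16/15 + 121/15 = 137/15 m
Total distance = 1249/30 m

1249/30 m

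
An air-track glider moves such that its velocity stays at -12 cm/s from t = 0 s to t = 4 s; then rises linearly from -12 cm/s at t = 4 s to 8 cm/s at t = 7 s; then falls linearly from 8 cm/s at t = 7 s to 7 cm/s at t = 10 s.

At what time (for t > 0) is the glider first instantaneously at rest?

v changes sign on 4–7 s (from -12 to 8); the graph is linear there, so v = 0 at t = 4 + (12)·(7 − 4)/(8 − -12) = 5.8 s.

t = 5.8 s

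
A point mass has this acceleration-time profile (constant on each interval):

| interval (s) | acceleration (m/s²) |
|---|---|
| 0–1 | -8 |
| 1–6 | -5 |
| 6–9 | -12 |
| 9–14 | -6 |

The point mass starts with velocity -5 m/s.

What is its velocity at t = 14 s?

Δv equals the area under the a-t graph; then v = v₀ + Δv.
0–1 s: -8 × 1 = -8 m/s
1–6 s: -5 × 5 = -25 m/s
6–9 s: -12 × 3 = -36 m/s
9–14 s: -6 × 5 = -30 m/s
Δv = -99 m/s, so v(14) = -5 + (-99) = -104 m/s.

-104 m/s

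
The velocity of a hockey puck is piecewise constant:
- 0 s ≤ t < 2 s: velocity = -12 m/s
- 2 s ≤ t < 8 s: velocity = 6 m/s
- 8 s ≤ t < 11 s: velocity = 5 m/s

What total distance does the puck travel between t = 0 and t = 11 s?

75 m

Total distance travelled is ∫|v| dt — sum the magnitudes of each area piece.
0–2 s: |-12| × 2 = 24 m
2–8 s: |6| × 6 = 36 m
8–11 s: |5| × 3 = 15 m
Total distance = 75 m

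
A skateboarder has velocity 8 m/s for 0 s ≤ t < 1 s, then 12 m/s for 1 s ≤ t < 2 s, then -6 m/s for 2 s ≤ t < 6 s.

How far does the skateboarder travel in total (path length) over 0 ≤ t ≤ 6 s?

44 m

Distance (not displacement) is the total path length: add the absolute areas under v-t.
0–1 s: |8| × 1 = 8 m
1–2 s: |12| × 1 = 12 m
2–6 s: |-6| × 4 = 24 m
Total distance = 44 m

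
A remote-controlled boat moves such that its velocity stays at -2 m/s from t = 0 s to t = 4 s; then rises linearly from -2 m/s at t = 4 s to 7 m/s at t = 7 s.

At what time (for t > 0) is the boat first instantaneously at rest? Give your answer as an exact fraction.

v changes sign on 4–7 s (from -2 to 7); the graph is linear there, so v = 0 at t = 4 + (2)·(7 − 4)/(7 − -2) = 14/3 s.

t = 14/3 s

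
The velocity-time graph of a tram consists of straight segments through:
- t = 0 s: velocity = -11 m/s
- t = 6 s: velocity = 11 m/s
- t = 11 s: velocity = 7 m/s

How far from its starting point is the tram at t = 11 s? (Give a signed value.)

45 m

Displacement is the signed area under the v-t curve.
0–6 s: ½(-11 + 11)(6) = 0 m
6–11 s: ½(11 + 7)(5) = 45 m
Net displacement = 45 m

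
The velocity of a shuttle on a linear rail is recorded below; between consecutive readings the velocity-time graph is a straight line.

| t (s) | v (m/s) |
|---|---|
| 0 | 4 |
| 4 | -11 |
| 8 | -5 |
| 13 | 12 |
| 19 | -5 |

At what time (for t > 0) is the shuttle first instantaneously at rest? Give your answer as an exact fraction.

v changes sign on 0–4 s (from 4 to -11); the graph is linear there, so v = 0 at t = 0 + (-4)·(4 − 0)/(-11 − 4) = 16/15 s.

t = 16/15 s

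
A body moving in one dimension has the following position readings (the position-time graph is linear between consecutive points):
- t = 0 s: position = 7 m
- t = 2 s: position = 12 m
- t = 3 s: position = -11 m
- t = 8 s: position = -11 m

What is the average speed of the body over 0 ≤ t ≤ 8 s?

3.5 m/s

Average speed = (total path length)/(elapsed time); on a piecewise-linear x-t graph the path length is Σ|Δx|.
0–2 s: |Δx| = |12 − 7| = 5 m
2–3 s: |Δx| = |-11 − 12| = 23 m
3–8 s: |Δx| = |-11 − -11| = 0 m
Total path = 28 m; average speed = 28/8 = 3.5 m/s.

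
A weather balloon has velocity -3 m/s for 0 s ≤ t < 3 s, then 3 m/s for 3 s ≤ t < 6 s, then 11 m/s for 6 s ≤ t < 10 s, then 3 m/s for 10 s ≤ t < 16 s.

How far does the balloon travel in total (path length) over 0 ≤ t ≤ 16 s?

80 m

Distance (not displacement) is the total path length: add the absolute areas under v-t.
0–3 s: |-3| × 3 = 9 m
3–6 s: |3| × 3 = 9 m
6–10 s: |11| × 4 = 44 m
10–16 s: |3| × 6 = 18 m
Total distance = 80 m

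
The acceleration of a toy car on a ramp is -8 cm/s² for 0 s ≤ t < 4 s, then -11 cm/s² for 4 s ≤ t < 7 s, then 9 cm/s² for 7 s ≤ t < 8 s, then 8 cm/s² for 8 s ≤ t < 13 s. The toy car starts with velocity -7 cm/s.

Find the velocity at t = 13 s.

-23 cm/s

Δv equals the area under the a-t graph; then v = v₀ + Δv.
0–4 s: -8 × 4 = -32 cm/s
4–7 s: -11 × 3 = -33 cm/s
7–8 s: 9 × 1 = 9 cm/s
8–13 s: 8 × 5 = 40 cm/s
Δv = -16 cm/s, so v(13) = -7 + (-16) = -23 cm/s.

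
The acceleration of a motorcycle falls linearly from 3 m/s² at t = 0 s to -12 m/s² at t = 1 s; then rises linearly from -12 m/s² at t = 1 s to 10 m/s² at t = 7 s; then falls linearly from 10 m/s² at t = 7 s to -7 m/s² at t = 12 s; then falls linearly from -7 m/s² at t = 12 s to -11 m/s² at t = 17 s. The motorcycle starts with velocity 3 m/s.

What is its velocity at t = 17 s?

Δv equals the area under the a-t graph; then v = v₀ + Δv.
0–1 s: ½(3 + -12)(1) = -4.5 m/s
1–7 s: ½(-12 + 10)(6) = -6 m/s
7–12 s: ½(10 + -7)(5) = 7.5 m/s
12–17 s: ½(-7 + -11)(5) = -45 m/s
Δv = -48 m/s, so v(17) = 3 + (-48) = -45 m/s.

-45 m/s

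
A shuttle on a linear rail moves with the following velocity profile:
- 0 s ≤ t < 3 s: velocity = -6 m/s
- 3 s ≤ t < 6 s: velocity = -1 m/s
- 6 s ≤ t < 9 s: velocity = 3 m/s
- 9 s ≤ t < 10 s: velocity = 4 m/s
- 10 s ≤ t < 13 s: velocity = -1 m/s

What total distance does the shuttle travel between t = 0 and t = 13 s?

37 m

Total distance travelled is ∫|v| dt — sum the magnitudes of each area piece.
0–3 s: |-6| × 3 = 18 m
3–6 s: |-1| × 3 = 3 m
6–9 s: |3| × 3 = 9 m
9–10 s: |4| × 1 = 4 m
10–13 s: |-1| × 3 = 3 m
Total distance = 37 m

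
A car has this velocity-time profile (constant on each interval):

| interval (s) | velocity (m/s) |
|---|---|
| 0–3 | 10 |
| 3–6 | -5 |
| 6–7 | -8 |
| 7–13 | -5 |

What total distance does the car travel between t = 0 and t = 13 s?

Total distance travelled is ∫|v| dt — sum the magnitudes of each area piece.
0–3 s: |10| × 3 = 30 m
3–6 s: |-5| × 3 = 15 m
6–7 s: |-8| × 1 = 8 m
7–13 s: |-5| × 6 = 30 m
Total distance = 83 m

83 m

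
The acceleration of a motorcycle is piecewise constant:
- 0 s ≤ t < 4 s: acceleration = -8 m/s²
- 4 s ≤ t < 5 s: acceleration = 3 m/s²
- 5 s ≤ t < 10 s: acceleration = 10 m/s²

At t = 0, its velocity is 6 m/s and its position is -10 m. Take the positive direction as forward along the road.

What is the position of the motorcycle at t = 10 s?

On each constant-a segment, Δv = aΔt and Δx = v₀Δt + ½aΔt²; chain segment to segment.
0–4 s: v starts 6 m/s; Δx = 6·4 + ½·-8·4² = -40 m; v ends -26 m/s.
4–5 s: v starts -26 m/s; Δx = -26·1 + ½·3·1² = -24.5 m; v ends -23 m/s.
5–10 s: v starts -23 m/s; Δx = -23·5 + ½·10·5² = 10 m; v ends 27 m/s.
x(10) = -10 + Σ Δx = -64.5 m.

-64.5 m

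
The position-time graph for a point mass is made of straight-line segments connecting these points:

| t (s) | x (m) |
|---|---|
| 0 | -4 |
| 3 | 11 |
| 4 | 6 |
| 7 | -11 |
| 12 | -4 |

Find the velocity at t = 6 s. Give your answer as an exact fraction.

Velocity is the slope of the x-t graph on 4–7 s: (-11 − 6)/(7 − 4) = -17/3 m/s.

-17/3 m/s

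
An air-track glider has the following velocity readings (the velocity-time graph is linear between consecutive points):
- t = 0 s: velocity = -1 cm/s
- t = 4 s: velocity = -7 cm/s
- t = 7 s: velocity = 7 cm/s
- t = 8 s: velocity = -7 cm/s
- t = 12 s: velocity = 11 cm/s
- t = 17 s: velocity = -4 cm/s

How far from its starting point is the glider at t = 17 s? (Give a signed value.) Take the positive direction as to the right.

Displacement is the signed area under the v-t curve.
0–4 s: ½(-1 + -7)(4) = -16 cm
4–7 s: ½(-7 + 7)(3) = 0 cm
7–8 s: ½(7 + -7)(1) = 0 cm
8–12 s: ½(-7 + 11)(4) = 8 cm
12–17 s: ½(11 + -4)(5) = 17.5 cm
Net displacement = 9.5 cm

9.5 cm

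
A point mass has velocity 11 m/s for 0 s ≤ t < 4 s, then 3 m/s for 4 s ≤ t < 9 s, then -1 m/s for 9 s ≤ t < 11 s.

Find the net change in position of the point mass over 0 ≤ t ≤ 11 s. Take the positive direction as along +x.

Net displacement equals the area under the velocity-time graph (areas below the axis count negative).
0–4 s: 11 × 4 = 44 m
4–9 s: 3 × 5 = 15 m
9–11 s: -1 × 2 = -2 m
Net displacement = 57 m

57 m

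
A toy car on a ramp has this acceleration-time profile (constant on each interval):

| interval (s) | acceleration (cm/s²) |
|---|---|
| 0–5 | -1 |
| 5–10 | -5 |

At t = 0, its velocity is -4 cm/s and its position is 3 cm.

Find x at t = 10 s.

-137 cm

On each constant-a segment, Δv = aΔt and Δx = v₀Δt + ½aΔt²; chain segment to segment.
0–5 s: v starts -4 cm/s; Δx = -4·5 + ½·-1·5² = -32.5 cm; v ends -9 cm/s.
5–10 s: v starts -9 cm/s; Δx = -9·5 + ½·-5·5² = -107.5 cm; v ends -34 cm/s.
x(10) = 3 + Σ Δx = -137 cm.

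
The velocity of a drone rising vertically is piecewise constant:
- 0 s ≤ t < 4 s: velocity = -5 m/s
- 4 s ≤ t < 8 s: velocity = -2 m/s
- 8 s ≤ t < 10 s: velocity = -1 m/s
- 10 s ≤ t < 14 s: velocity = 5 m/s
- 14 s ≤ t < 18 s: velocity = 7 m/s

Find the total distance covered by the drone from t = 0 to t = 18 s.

78 m

Total distance travelled is ∫|v| dt — sum the magnitudes of each area piece.
0–4 s: |-5| × 4 = 20 m
4–8 s: |-2| × 4 = 8 m
8–10 s: |-1| × 2 = 2 m
10–14 s: |5| × 4 = 20 m
14–18 s: |7| × 4 = 28 m
Total distance = 78 m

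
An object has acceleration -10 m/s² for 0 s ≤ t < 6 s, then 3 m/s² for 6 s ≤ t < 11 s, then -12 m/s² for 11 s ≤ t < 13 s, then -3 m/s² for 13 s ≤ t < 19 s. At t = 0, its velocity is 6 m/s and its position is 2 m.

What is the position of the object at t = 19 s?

On each constant-a segment, Δv = aΔt and Δx = v₀Δt + ½aΔt²; chain segment to segment.
0–6 s: v starts 6 m/s; Δx = 6·6 + ½·-10·6² = -144 m; v ends -54 m/s.
6–11 s: v starts -54 m/s; Δx = -54·5 + ½·3·5² = -232.5 m; v ends -39 m/s.
11–13 s: v starts -39 m/s; Δx = -39·2 + ½·-12·2² = -102 m; v ends -63 m/s.
13–19 s: v starts -63 m/s; Δx = -63·6 + ½·-3·6² = -432 m; v ends -81 m/s.
x(19) = 2 + Σ Δx = -908.5 m.

-908.5 m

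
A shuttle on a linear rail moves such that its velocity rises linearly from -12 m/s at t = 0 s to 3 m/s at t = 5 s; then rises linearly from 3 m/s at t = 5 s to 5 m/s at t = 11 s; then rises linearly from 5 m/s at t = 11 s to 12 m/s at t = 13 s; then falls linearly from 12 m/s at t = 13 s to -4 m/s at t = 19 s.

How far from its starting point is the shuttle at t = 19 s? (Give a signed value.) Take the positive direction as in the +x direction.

Net displacement equals the area under the velocity-time graph (areas below the axis count negative).
0–5 s: ½(-12 + 3)(5) = -22.5 m
5–11 s: ½(3 + 5)(6) = 24 m
11–13 s: ½(5 + 12)(2) = 17 m
13–19 s: ½(12 + -4)(6) = 24 m
Net displacement = 42.5 m

42.5 m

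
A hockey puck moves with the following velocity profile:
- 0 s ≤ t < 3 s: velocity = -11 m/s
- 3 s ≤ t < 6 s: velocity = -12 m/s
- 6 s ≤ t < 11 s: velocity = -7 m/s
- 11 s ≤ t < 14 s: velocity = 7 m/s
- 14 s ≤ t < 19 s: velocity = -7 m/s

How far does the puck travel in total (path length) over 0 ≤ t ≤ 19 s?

160 m

Total distance travelled is ∫|v| dt — sum the magnitudes of each area piece.
0–3 s: |-11| × 3 = 33 m
3–6 s: |-12| × 3 = 36 m
6–11 s: |-7| × 5 = 35 m
11–14 s: |7| × 3 = 21 m
14–19 s: |-7| × 5 = 35 m
Total distance = 160 m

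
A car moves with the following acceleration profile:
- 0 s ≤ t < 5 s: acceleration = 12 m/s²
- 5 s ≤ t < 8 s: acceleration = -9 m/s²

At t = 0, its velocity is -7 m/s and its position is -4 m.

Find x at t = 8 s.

229.5 m

On each constant-a segment, Δv = aΔt and Δx = v₀Δt + ½aΔt²; chain segment to segment.
0–5 s: v starts -7 m/s; Δx = -7·5 + ½·12·5² = 115 m; v ends 53 m/s.
5–8 s: v starts 53 m/s; Δx = 53·3 + ½·-9·3² = 118.5 m; v ends 26 m/s.
x(8) = -4 + Σ Δx = 229.5 m.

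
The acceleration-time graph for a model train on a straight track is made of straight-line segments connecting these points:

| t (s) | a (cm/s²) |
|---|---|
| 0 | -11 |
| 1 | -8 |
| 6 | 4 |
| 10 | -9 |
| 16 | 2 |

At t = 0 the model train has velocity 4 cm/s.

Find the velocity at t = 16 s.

-46.5 cm/s

Δv equals the area under the a-t graph; then v = v₀ + Δv.
0–1 s: ½(-11 + -8)(1) = -9.5 cm/s
1–6 s: ½(-8 + 4)(5) = -10 cm/s
6–10 s: ½(4 + -9)(4) = -10 cm/s
10–16 s: ½(-9 + 2)(6) = -21 cm/s
Δv = -50.5 cm/s, so v(16) = 4 + (-50.5) = -46.5 cm/s.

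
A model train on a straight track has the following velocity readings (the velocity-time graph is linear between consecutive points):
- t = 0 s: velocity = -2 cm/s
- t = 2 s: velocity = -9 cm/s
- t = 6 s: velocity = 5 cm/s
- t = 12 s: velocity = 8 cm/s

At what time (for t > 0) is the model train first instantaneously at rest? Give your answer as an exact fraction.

t = 32/7 s

v changes sign on 2–6 s (from -9 to 5); the graph is linear there, so v = 0 at t = 2 + (9)·(6 − 2)/(5 − -9) = 32/7 s.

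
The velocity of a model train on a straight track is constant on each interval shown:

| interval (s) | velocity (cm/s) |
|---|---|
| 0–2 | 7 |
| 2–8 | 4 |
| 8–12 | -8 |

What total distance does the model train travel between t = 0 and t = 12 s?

Total distance travelled is ∫|v| dt — sum the magnitudes of each area piece.
0–2 s: |7| × 2 = 14 cm
2–8 s: |4| × 6 = 24 cm
8–12 s: |-8| × 4 = 32 cm
Total distance = 70 cm

70 cm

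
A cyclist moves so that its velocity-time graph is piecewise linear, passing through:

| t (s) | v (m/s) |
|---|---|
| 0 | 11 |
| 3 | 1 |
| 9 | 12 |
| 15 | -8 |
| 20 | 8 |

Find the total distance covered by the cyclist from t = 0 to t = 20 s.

Distance (not displacement) is the total path length: add the absolute areas under v-t.
0–3 s: |½(11 + 1)(3)| = 18 m
3–9 s: |½(1 + 12)(6)| = 39 m
9–15 s: v = 0 at t = 12.6 s; triangle areas 21.6 + 9.6 = 31.2 m
15–20 s: v = 0 at t = 17.5 s; triangle areas 10 + 10 = 20 m
Total distance = 108.2 m

108.2 m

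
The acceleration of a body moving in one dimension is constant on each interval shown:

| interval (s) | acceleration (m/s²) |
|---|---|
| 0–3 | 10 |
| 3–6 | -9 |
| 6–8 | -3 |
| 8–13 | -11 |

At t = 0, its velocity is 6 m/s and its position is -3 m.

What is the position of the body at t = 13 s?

17 m

On each constant-a segment, Δv = aΔt and Δx = v₀Δt + ½aΔt²; chain segment to segment.
0–3 s: v starts 6 m/s; Δx = 6·3 + ½·10·3² = 63 m; v ends 36 m/s.
3–6 s: v starts 36 m/s; Δx = 36·3 + ½·-9·3² = 67.5 m; v ends 9 m/s.
6–8 s: v starts 9 m/s; Δx = 9·2 + ½·-3·2² = 12 m; v ends 3 m/s.
8–13 s: v starts 3 m/s; Δx = 3·5 + ½·-11·5² = -122.5 m; v ends -52 m/s.
x(13) = -3 + Σ Δx = 17 m.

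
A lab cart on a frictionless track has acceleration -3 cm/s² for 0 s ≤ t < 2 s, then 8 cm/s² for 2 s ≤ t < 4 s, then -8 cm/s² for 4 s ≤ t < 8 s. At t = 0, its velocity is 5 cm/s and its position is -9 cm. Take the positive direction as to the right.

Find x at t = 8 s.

On each constant-a segment, Δv = aΔt and Δx = v₀Δt + ½aΔt²; chain segment to segment.
0–2 s: v starts 5 cm/s; Δx = 5·2 + ½·-3·2² = 4 cm; v ends -1 cm/s.
2–4 s: v starts -1 cm/s; Δx = -1·2 + ½·8·2² = 14 cm; v ends 15 cm/s.
4–8 s: v starts 15 cm/s; Δx = 15·4 + ½·-8·4² = -4 cm; v ends -17 cm/s.
x(8) = -9 + Σ Δx = 5 cm.

5 cm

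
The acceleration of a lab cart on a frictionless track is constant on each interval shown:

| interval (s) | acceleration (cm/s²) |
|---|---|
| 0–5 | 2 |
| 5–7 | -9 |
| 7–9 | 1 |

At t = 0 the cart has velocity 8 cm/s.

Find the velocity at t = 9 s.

Δv equals the area under the a-t graph; then v = v₀ + Δv.
0–5 s: 2 × 5 = 10 cm/s
5–7 s: -9 × 2 = -18 cm/s
7–9 s: 1 × 2 = 2 cm/s
Δv = -6 cm/s, so v(9) = 8 + (-6) = 2 cm/s.

2 cm/s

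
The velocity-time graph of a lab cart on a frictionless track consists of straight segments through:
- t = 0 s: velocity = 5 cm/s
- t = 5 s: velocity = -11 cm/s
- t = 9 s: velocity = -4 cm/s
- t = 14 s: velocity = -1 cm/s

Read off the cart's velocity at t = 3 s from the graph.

On 0–5 s the graph is linear from 5 to -11 cm/s: v(3) = 5 + (-11 − 5)·(3 − 0)/(5 − 0) = -4.6 cm/s.

-4.6 cm/s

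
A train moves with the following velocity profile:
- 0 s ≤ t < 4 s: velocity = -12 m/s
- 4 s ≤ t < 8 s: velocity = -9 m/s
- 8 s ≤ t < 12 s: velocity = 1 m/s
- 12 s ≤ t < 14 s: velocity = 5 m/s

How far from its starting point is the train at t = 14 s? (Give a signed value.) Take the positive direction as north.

Net displacement equals the area under the velocity-time graph (areas below the axis count negative).
0–4 s: -12 × 4 = -48 m
4–8 s: -9 × 4 = -36 m
8–12 s: 1 × 4 = 4 m
12–14 s: 5 × 2 = 10 m
Net displacement = -70 m

-70 m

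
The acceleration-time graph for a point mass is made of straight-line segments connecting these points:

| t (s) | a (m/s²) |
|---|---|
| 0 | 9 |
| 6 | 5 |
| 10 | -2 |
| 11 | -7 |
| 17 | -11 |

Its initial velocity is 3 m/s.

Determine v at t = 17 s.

Δv equals the area under the a-t graph; then v = v₀ + Δv.
0–6 s: ½(9 + 5)(6) = 42 m/s
6–10 s: ½(5 + -2)(4) = 6 m/s
10–11 s: ½(-2 + -7)(1) = -4.5 m/s
11–17 s: ½(-7 + -11)(6) = -54 m/s
Δv = -10.5 m/s, so v(17) = 3 + (-10.5) = -7.5 m/s.

-7.5 m/s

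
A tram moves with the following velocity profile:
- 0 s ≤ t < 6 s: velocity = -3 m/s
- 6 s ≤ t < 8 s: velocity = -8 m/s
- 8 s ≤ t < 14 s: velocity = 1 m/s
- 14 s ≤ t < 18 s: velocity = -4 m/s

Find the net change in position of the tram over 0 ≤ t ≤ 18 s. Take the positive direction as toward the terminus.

Displacement is the signed area under the v-t curve.
0–6 s: -3 × 6 = -18 m
6–8 s: -8 × 2 = -16 m
8–14 s: 1 × 6 = 6 m
14–18 s: -4 × 4 = -16 m
Net displacement = -44 m

-44 m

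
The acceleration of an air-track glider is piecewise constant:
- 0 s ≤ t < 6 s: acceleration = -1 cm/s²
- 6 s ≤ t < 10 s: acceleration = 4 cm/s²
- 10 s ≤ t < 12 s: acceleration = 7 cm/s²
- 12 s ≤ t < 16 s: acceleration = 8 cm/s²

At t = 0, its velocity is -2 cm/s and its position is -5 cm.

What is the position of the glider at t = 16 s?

On each constant-a segment, Δv = aΔt and Δx = v₀Δt + ½aΔt²; chain segment to segment.
0–6 s: v starts -2 cm/s; Δx = -2·6 + ½·-1·6² = -30 cm; v ends -8 cm/s.
6–10 s: v starts -8 cm/s; Δx = -8·4 + ½·4·4² = 0 cm; v ends 8 cm/s.
10–12 s: v starts 8 cm/s; Δx = 8·2 + ½·7·2² = 30 cm; v ends 22 cm/s.
12–16 s: v starts 22 cm/s; Δx = 22·4 + ½·8·4² = 152 cm; v ends 54 cm/s.
x(16) = -5 + Σ Δx = 147 cm.

147 cm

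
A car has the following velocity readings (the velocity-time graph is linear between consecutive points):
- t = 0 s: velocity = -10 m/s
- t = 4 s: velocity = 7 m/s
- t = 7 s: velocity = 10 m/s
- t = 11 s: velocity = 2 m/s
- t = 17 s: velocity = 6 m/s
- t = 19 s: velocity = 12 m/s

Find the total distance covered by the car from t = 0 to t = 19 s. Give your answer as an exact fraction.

Total distance travelled is ∫|v| dt — sum the magnitudes of each area piece.
0–4 s: v = 0 at t = 40/17 s; triangle areas 200/17 + 98/17 = 298/17 m
4–7 s: |½(7 + 10)(3)| = 25.5 m
7–11 s: |½(10 + 2)(4)| = 24 m
11–17 s: |½(2 + 6)(6)| = 24 m
17–19 s: |½(6 + 12)(2)| = 18 m
Total distance = 3707/34 m

3707/34 m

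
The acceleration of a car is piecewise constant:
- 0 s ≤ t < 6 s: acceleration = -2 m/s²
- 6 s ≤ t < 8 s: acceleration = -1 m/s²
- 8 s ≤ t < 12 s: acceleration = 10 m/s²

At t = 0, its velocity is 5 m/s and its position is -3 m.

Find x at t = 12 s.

On each constant-a segment, Δv = aΔt and Δx = v₀Δt + ½aΔt²; chain segment to segment.
0–6 s: v starts 5 m/s; Δx = 5·6 + ½·-2·6² = -6 m; v ends -7 m/s.
6–8 s: v starts -7 m/s; Δx = -7·2 + ½·-1·2² = -16 m; v ends -9 m/s.
8–12 s: v starts -9 m/s; Δx = -9·4 + ½·10·4² = 44 m; v ends 31 m/s.
x(12) = -3 + Σ Δx = 19 m.

19 m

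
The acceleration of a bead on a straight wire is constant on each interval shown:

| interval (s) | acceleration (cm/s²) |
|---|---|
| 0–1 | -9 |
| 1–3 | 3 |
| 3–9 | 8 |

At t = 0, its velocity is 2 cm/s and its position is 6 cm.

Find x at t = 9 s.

133.5 cm

On each constant-a segment, Δv = aΔt and Δx = v₀Δt + ½aΔt²; chain segment to segment.
0–1 s: v starts 2 cm/s; Δx = 2·1 + ½·-9·1² = -2.5 cm; v ends -7 cm/s.
1–3 s: v starts -7 cm/s; Δx = -7·2 + ½·3·2² = -8 cm; v ends -1 cm/s.
3–9 s: v starts -1 cm/s; Δx = -1·6 + ½·8·6² = 138 cm; v ends 47 cm/s.
x(9) = 6 + Σ Δx = 133.5 cm.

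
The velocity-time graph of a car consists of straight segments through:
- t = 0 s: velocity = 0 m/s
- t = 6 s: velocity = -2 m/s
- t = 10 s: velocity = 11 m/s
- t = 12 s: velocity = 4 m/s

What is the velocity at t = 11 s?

On 10–12 s the graph is linear from 11 to 4 m/s: v(11) = 11 + (4 − 11)·(11 − 10)/(12 − 10) = 7.5 m/s.

7.5 m/s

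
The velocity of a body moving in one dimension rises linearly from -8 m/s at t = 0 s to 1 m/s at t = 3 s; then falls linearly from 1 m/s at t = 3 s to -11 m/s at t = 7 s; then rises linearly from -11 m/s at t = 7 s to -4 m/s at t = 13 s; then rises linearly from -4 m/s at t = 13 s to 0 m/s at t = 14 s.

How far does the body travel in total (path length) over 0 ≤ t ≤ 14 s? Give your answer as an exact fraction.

469/6 m

Distance (not displacement) is the total path length: add the absolute areas under v-t.
0–3 s: v = 0 at t = 8/3 s; triangle areas 32/3 + 1/6 = 65/6 m
3–7 s: v = 0 at t = 10/3 s; triangle areas 1/6 + 121/6 = 61/3 m
7–13 s: |½(-11 + -4)(6)| = 45 m
13–14 s: |½(-4 + 0)(1)| = 2 m
Total distance = 469/6 m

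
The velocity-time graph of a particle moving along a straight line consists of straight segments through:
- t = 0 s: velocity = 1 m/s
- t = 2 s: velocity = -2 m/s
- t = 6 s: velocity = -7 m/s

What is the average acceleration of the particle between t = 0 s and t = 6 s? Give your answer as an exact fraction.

-4/3 m/s²

Average acceleration = Δv/Δt = (-7 − 1)/(6 − 0) = -4/3 m/s².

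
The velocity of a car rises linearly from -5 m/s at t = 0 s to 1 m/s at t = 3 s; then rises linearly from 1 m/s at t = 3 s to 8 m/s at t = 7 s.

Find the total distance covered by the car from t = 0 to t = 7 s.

24.5 m

Total distance travelled is ∫|v| dt — sum the magnitudes of each area piece.
0–3 s: v = 0 at t = 2.5 s; triangle areas 6.25 + 0.25 = 6.5 m
3–7 s: |½(1 + 8)(4)| = 18 m
Total distance = 24.5 m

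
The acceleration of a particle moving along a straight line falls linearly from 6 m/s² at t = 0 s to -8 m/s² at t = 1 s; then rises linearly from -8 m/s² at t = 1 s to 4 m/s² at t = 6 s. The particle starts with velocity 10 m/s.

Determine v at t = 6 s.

-1 m/s

Δv equals the area under the a-t graph; then v = v₀ + Δv.
0–1 s: ½(6 + -8)(1) = -1 m/s
1–6 s: ½(-8 + 4)(5) = -10 m/s
Δv = -11 m/s, so v(6) = 10 + (-11) = -1 m/s.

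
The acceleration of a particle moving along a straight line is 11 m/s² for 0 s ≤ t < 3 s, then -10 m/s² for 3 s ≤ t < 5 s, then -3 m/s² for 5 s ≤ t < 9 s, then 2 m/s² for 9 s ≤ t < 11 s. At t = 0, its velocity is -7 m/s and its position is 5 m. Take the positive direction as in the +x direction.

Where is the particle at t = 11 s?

57.5 m

On each constant-a segment, Δv = aΔt and Δx = v₀Δt + ½aΔt²; chain segment to segment.
0–3 s: v starts -7 m/s; Δx = -7·3 + ½·11·3² = 28.5 m; v ends 26 m/s.
3–5 s: v starts 26 m/s; Δx = 26·2 + ½·-10·2² = 32 m; v ends 6 m/s.
5–9 s: v starts 6 m/s; Δx = 6·4 + ½·-3·4² = 0 m; v ends -6 m/s.
9–11 s: v starts -6 m/s; Δx = -6·2 + ½·2·2² = -8 m; v ends -2 m/s.
x(11) = 5 + Σ Δx = 57.5 m.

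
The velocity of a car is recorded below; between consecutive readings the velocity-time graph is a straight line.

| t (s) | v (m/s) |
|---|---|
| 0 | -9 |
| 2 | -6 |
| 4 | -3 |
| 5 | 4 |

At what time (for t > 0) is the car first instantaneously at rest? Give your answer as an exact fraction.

t = 31/7 s

v changes sign on 4–5 s (from -3 to 4); the graph is linear there, so v = 0 at t = 4 + (3)·(5 − 4)/(4 − -3) = 31/7 s.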